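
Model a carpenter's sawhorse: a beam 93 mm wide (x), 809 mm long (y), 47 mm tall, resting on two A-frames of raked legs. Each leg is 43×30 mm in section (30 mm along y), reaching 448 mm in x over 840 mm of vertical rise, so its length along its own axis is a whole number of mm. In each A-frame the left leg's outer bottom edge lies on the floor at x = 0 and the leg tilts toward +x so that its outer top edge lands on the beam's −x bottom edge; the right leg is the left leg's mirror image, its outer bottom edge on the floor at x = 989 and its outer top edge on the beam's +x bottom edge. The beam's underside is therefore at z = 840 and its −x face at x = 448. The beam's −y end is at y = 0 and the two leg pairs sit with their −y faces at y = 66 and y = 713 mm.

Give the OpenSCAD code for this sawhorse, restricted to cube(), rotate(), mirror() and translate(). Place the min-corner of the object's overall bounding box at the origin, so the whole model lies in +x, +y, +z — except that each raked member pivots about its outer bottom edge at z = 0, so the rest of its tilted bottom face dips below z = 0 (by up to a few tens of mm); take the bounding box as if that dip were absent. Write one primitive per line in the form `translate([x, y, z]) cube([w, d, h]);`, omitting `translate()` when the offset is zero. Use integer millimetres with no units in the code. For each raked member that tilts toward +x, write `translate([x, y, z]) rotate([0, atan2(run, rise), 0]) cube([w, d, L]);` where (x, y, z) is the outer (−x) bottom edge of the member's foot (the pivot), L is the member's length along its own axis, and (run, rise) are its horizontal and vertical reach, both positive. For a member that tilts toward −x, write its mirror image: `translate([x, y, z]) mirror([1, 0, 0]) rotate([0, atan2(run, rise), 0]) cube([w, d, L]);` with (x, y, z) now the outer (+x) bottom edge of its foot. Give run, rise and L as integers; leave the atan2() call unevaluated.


translate([448, 0, 840]) cube([93, 809, 47]);
translate([0, 66, 0]) rotate([0, atan2(448, 840), 0]) cube([43, 30, 952]);
translate([989, 66, 0]) mirror([1, 0, 0]) rotate([0, atan2(448, 840), 0]) cube([43, 30, 952]);
translate([0, 713, 0]) rotate([0, atan2(448, 840), 0]) cube([43, 30, 952]);
translate([989, 713, 0]) mirror([1, 0, 0]) rotate([0, atan2(448, 840), 0]) cube([43, 30, 952]);


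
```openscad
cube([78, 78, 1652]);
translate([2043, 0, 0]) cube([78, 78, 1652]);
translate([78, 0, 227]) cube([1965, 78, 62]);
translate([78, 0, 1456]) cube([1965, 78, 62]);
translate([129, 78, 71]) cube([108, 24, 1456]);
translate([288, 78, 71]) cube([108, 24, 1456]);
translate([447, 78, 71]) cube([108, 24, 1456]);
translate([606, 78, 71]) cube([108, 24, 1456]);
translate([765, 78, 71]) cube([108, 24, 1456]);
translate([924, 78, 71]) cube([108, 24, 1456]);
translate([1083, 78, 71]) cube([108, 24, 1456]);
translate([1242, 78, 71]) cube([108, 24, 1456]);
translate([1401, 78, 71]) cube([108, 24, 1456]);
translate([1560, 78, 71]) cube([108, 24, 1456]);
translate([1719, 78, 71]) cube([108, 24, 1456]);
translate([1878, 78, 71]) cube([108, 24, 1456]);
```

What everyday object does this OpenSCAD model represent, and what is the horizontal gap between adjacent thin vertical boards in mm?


A fence section. The picket gap is 51 mm.

Two posts, two rails, 12 pickets — a fence section. Span 1965 mm holds 12 pickets of 108 mm with 13 equal gaps: ⌊(1965 − 12·108) / 13⌋ = 51 mm.


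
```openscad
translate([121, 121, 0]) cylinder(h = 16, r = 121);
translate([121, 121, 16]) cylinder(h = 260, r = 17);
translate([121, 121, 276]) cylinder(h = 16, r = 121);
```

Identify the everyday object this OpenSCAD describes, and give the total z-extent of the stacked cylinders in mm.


A spool. The overall height is 292 mm.

Three coaxial cylinders, large–small–large — a spool. Two 16 mm flanges and a 260 mm core give 16 + 260 + 16 = 292 mm.


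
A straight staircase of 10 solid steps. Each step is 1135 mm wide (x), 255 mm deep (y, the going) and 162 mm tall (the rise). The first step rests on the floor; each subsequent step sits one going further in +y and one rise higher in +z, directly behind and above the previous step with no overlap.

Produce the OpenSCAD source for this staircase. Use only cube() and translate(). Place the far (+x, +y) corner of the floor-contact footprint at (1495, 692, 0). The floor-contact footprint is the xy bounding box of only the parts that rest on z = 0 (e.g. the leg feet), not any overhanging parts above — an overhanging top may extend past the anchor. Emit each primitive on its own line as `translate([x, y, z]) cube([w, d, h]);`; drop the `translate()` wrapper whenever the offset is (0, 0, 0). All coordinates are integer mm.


translate([360, 437, 0]) cube([1135, 255, 162]);
translate([360, 692, 162]) cube([1135, 255, 162]);
translate([360, 947, 324]) cube([1135, 255, 162]);
translate([360, 1202, 486]) cube([1135, 255, 162]);
translate([360, 1457, 648]) cube([1135, 255, 162]);
translate([360, 1712, 810]) cube([1135, 255, 162]);
translate([360, 1967, 972]) cube([1135, 255, 162]);
translate([360, 2222, 1134]) cube([1135, 255, 162]);
translate([360, 2477, 1296]) cube([1135, 255, 162]);
translate([360, 2732, 1458]) cube([1135, 255, 162]);


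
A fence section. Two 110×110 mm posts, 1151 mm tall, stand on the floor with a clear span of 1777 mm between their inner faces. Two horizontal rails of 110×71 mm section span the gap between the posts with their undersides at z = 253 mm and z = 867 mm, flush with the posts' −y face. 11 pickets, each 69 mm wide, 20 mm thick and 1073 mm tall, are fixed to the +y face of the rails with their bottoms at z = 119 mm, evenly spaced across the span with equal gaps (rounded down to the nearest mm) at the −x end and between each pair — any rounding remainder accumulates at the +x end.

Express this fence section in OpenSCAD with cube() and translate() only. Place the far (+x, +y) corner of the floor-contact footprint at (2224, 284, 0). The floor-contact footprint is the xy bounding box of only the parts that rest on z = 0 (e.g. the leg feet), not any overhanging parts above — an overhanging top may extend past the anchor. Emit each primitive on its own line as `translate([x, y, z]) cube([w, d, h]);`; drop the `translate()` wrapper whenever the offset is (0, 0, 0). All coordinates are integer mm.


translate([227, 174, 0]) cube([110, 110, 1151]);
translate([2114, 174, 0]) cube([110, 110, 1151]);
translate([337, 174, 253]) cube([1777, 110, 71]);
translate([337, 174, 867]) cube([1777, 110, 71]);
translate([421, 284, 119]) cube([69, 20, 1073]);
translate([574, 284, 119]) cube([69, 20, 1073]);
translate([727, 284, 119]) cube([69, 20, 1073]);
translate([880, 284, 119]) cube([69, 20, 1073]);
translate([1033, 284, 119]) cube([69, 20, 1073]);
translate([1186, 284, 119]) cube([69, 20, 1073]);
translate([1339, 284, 119]) cube([69, 20, 1073]);
translate([1492, 284, 119]) cube([69, 20, 1073]);
translate([1645, 284, 119]) cube([69, 20, 1073]);
translate([1798, 284, 119]) cube([69, 20, 1073]);
translate([1951, 284, 119]) cube([69, 20, 1073]);


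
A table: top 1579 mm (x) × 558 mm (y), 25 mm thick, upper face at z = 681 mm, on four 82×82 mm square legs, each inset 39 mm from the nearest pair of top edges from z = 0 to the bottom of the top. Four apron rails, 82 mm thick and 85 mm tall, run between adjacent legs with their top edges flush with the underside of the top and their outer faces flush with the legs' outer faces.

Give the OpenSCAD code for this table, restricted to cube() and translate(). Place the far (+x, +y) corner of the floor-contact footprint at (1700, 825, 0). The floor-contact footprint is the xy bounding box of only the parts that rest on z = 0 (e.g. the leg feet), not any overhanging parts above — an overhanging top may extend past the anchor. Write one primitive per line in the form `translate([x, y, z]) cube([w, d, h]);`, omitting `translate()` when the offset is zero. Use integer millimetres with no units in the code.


translate([160, 306, 656]) cube([1579, 558, 25]);
translate([199, 345, 0]) cube([82, 82, 656]);
translate([1618, 345, 0]) cube([82, 82, 656]);
translate([199, 743, 0]) cube([82, 82, 656]);
translate([1618, 743, 0]) cube([82, 82, 656]);
translate([281, 345, 571]) cube([1337, 82, 85]);
translate([281, 743, 571]) cube([1337, 82, 85]);
translate([199, 427, 571]) cube([82, 316, 85]);
translate([1618, 427, 571]) cube([82, 316, 85]);


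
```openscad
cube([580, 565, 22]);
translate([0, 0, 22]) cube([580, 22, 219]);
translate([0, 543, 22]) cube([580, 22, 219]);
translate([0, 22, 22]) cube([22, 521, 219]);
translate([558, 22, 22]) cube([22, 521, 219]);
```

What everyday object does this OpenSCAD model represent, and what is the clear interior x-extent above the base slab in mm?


An open box. The internal width is 536 mm.

A 580×565 base slab with four walls standing on it — an open box. The base is 580 mm wide and the walls are 22 mm thick, so the internal width is 580 − 2 × 22 = 536 mm.


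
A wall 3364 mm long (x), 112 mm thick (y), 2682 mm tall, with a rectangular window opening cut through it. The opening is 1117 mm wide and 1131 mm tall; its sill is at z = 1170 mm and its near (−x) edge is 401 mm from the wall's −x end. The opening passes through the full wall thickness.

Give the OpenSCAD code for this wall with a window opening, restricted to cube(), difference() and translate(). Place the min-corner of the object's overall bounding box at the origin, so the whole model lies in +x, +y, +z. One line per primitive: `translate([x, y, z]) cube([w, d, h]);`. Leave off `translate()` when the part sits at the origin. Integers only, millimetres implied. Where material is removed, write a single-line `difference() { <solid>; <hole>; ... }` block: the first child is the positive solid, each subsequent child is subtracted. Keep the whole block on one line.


difference() { cube([3364, 112, 2682]); translate([401, 0, 1170]) cube([1117, 112, 1131]); }


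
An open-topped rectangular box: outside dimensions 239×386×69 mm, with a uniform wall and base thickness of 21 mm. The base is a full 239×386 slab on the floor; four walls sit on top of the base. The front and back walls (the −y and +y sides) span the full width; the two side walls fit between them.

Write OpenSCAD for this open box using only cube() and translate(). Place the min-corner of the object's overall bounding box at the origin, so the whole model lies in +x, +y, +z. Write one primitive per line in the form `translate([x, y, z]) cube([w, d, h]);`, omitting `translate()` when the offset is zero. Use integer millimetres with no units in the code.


cube([239, 386, 21]);
translate([0, 0, 21]) cube([239, 21, 48]);
translate([0, 365, 21]) cube([239, 21, 48]);
translate([0, 21, 21]) cube([21, 344, 48]);
translate([218, 21, 21]) cube([21, 344, 48]);


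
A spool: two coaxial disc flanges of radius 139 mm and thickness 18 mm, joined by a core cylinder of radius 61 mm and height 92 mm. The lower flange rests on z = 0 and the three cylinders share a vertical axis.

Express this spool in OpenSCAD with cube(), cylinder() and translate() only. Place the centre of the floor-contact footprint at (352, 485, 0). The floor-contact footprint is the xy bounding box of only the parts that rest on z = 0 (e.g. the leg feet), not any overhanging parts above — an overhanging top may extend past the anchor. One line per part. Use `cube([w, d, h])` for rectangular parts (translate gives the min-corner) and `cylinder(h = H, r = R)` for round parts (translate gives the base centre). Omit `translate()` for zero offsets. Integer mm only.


translate([352, 485, 0]) cylinder(h = 18, r = 139);
translate([352, 485, 18]) cylinder(h = 92, r = 61);
translate([352, 485, 110]) cylinder(h = 18, r = 139);


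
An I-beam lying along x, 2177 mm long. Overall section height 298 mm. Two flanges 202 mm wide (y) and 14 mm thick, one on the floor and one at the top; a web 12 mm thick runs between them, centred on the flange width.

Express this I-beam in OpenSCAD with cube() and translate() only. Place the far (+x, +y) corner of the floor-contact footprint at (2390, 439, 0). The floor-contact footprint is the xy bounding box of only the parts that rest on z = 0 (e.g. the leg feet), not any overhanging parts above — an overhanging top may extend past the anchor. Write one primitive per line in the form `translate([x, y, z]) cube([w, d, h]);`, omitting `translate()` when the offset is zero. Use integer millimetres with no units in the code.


translate([213, 237, 0]) cube([2177, 202, 14]);
translate([213, 332, 14]) cube([2177, 12, 270]);
translate([213, 237, 284]) cube([2177, 202, 14]);


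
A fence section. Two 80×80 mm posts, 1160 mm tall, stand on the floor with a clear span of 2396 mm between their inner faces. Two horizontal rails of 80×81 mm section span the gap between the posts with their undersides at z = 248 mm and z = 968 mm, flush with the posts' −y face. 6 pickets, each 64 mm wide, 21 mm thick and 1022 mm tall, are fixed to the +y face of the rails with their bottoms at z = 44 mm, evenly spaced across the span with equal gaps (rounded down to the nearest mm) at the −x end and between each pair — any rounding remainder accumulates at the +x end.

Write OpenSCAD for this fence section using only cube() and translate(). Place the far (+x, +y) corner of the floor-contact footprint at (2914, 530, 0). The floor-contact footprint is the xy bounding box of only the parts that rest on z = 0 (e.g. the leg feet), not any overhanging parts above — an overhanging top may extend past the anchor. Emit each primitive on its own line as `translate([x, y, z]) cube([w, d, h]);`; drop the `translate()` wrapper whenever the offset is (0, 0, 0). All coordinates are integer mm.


translate([358, 450, 0]) cube([80, 80, 1160]);
translate([2834, 450, 0]) cube([80, 80, 1160]);
translate([438, 450, 248]) cube([2396, 80, 81]);
translate([438, 450, 968]) cube([2396, 80, 81]);
translate([725, 530, 44]) cube([64, 21, 1022]);
translate([1076, 530, 44]) cube([64, 21, 1022]);
translate([1427, 530, 44]) cube([64, 21, 1022]);
translate([1778, 530, 44]) cube([64, 21, 1022]);
translate([2129, 530, 44]) cube([64, 21, 1022]);
translate([2480, 530, 44]) cube([64, 21, 1022]);


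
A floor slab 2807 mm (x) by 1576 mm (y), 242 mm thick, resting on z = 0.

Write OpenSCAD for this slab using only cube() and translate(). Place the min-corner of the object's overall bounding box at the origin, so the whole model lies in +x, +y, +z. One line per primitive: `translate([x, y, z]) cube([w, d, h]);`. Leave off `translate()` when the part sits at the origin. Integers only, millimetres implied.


cube([2807, 1576, 242]);


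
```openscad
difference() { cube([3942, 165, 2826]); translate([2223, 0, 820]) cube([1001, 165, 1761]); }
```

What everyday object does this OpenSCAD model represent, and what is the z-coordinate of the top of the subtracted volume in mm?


A wall with a window opening. The window head height is 2581 mm.

A wall with a rectangular opening subtracted — a window. Sill at z = 820, opening 1761 mm tall, so the head is at 820 + 1761 = 2581 mm.


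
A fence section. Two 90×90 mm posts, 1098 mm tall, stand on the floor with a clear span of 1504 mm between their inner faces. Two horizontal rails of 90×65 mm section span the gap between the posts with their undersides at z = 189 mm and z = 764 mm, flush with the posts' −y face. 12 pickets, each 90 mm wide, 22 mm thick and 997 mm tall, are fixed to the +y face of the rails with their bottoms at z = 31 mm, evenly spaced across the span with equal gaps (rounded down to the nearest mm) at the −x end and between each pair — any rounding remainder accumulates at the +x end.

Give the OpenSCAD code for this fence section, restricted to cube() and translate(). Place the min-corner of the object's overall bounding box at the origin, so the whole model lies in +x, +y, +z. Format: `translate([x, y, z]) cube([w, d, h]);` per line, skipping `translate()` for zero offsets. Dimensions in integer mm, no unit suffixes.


cube([90, 90, 1098]);
translate([1594, 0, 0]) cube([90, 90, 1098]);
translate([90, 0, 189]) cube([1504, 90, 65]);
translate([90, 0, 764]) cube([1504, 90, 65]);
translate([122, 90, 31]) cube([90, 22, 997]);
translate([244, 90, 31]) cube([90, 22, 997]);
translate([366, 90, 31]) cube([90, 22, 997]);
translate([488, 90, 31]) cube([90, 22, 997]);
translate([610, 90, 31]) cube([90, 22, 997]);
translate([732, 90, 31]) cube([90, 22, 997]);
translate([854, 90, 31]) cube([90, 22, 997]);
translate([976, 90, 31]) cube([90, 22, 997]);
translate([1098, 90, 31]) cube([90, 22, 997]);
translate([1220, 90, 31]) cube([90, 22, 997]);
translate([1342, 90, 31]) cube([90, 22, 997]);
translate([1464, 90, 31]) cube([90, 22, 997]);


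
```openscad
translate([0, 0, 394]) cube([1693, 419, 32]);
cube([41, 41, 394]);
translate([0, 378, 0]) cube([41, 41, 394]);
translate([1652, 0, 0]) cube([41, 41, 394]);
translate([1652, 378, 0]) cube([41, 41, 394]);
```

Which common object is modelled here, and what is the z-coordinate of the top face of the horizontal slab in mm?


A bench. The seat-top height is 426 mm.

A long slab on four corner posts — a bench. The slab sits at z = 394 with thickness 32, so the top is 394 + 32 = 426 mm.


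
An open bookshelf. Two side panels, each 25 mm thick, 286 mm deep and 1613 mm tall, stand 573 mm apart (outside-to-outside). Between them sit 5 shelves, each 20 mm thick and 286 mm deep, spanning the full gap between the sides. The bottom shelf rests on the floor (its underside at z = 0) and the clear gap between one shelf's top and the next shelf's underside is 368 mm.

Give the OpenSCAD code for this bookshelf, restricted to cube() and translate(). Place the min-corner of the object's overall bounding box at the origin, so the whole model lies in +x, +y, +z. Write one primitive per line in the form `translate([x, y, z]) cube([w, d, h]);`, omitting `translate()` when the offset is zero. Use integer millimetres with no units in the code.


cube([25, 286, 1613]);
translate([548, 0, 0]) cube([25, 286, 1613]);
translate([25, 0, 0]) cube([523, 286, 20]);
translate([25, 0, 388]) cube([523, 286, 20]);
translate([25, 0, 776]) cube([523, 286, 20]);
translate([25, 0, 1164]) cube([523, 286, 20]);
translate([25, 0, 1552]) cube([523, 286, 20]);


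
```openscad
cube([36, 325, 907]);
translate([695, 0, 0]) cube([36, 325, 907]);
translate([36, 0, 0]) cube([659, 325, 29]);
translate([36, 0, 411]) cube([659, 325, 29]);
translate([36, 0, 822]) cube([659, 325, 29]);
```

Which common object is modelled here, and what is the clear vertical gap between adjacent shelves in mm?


A bookshelf. The clear shelf gap is 382 mm.

Two tall side panels with 3 horizontal boards between them — a bookshelf. The first two shelf undersides are at z = 0 and z = 411; with shelf thickness 29, the clear gap is 411 − 0 − 29 = 382 mm.


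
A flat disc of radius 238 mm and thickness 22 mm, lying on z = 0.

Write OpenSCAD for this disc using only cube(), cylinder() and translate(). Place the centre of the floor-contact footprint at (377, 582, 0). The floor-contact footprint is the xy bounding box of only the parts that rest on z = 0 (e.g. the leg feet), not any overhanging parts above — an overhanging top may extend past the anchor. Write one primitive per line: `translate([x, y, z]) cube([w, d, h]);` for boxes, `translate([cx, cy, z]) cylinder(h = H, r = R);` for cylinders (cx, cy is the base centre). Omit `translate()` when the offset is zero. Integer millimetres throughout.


translate([377, 582, 0]) cylinder(h = 22, r = 238);


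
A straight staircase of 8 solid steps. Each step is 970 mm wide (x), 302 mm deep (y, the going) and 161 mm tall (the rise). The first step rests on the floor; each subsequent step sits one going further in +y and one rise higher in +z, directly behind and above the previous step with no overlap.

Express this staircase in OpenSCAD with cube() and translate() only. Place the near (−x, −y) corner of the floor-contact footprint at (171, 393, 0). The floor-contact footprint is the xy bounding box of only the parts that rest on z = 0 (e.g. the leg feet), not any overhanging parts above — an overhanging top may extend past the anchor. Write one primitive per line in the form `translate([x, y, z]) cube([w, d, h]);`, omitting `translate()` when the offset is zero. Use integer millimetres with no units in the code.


translate([171, 393, 0]) cube([970, 302, 161]);
translate([171, 695, 161]) cube([970, 302, 161]);
translate([171, 997, 322]) cube([970, 302, 161]);
translate([171, 1299, 483]) cube([970, 302, 161]);
translate([171, 1601, 644]) cube([970, 302, 161]);
translate([171, 1903, 805]) cube([970, 302, 161]);
translate([171, 2205, 966]) cube([970, 302, 161]);
translate([171, 2507, 1127]) cube([970, 302, 161]);


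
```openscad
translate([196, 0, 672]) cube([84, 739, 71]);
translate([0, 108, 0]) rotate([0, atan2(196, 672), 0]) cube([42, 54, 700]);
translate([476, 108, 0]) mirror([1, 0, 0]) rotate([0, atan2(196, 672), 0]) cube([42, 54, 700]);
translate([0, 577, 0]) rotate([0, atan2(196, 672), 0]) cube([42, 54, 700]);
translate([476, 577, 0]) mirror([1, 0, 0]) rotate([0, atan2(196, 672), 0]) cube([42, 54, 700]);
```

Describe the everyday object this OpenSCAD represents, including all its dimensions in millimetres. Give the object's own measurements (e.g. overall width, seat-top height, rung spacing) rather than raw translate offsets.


A sawhorse. A 84×739×71 mm beam (x, y, z) sits on two A-frame leg pairs. Each pair is two raked legs of 42×54 mm section (54 mm along y) splaying symmetrically in x. Each leg rises 672 mm vertically over 196 mm of horizontal reach and is 700 mm long along its own axis. Every leg's outer bottom edge rests on the floor and its outer top edge meets a bottom edge of the beam — the left legs (tilting toward +x) meet the beam's −x bottom edge, the right legs (their mirror images, tilting toward −x) meet its +x bottom edge — so the leg tops tuck under the beam, the beam's underside is 672 mm above the floor, and the feet are 476 mm apart outside-to-outside with the beam centred between them. The two leg pairs are set in 108 mm from either end of the beam.


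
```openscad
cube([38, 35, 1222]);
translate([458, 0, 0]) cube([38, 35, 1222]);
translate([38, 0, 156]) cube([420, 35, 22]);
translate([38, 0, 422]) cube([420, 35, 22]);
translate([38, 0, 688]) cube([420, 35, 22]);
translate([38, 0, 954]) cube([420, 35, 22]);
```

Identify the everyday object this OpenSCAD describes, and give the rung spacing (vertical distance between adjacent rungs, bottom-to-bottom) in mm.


A ladder. The rung spacing is 266 mm.

Two tall 38×35 posts with 4 short bars between them — a ladder. Adjacent rungs sit at z = 156 and z = 422, so the spacing is 422 − 156 = 266 mm.


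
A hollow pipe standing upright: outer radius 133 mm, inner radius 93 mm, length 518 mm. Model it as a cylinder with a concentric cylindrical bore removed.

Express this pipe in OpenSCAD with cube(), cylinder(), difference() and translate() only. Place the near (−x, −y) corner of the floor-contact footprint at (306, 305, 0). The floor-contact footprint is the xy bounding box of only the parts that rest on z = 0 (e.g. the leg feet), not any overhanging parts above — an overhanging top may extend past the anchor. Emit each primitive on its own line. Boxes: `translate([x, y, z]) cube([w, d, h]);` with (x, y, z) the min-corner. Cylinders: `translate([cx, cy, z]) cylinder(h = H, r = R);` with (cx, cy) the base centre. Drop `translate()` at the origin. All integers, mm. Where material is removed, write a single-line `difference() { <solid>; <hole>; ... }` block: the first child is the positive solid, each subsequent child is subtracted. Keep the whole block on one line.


difference() { translate([439, 438, 0]) cylinder(h = 518, r = 133); translate([439, 438, 0]) cylinder(h = 518, r = 93); }


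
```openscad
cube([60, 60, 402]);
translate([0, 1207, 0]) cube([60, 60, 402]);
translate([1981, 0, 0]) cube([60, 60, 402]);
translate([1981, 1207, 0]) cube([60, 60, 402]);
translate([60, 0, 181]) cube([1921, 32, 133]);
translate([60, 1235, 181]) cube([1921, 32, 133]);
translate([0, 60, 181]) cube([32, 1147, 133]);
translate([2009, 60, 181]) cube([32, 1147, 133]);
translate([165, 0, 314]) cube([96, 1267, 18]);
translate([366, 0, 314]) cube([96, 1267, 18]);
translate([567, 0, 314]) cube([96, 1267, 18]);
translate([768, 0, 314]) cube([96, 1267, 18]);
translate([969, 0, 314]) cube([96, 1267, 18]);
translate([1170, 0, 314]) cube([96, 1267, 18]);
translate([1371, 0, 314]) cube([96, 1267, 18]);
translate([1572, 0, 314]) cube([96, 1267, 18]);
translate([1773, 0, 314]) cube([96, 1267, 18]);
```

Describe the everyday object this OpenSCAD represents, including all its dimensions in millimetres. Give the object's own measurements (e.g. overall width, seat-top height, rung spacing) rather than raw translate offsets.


A bed frame 2041 mm long (x) by 1267 mm wide (y). Four 60×60 mm corner posts, 402 mm tall, at the corners of the footprint. Four rails of 32 mm thickness and 133 mm height run between adjacent posts with their undersides at z = 181 mm, their outer faces flush with the outside of the frame (the two x-running rails run between the posts' inner faces; the two y-running rails run between the posts' inner faces). 9 slats, each 96 mm wide (x) and 18 mm thick, lie across the top of the two x-running rails, running the full 1267 mm width of the frame in y; along x they sit between the end posts with a 105 mm gap after the −x posts and between neighbouring slats, leaving 112 mm before the +x posts.


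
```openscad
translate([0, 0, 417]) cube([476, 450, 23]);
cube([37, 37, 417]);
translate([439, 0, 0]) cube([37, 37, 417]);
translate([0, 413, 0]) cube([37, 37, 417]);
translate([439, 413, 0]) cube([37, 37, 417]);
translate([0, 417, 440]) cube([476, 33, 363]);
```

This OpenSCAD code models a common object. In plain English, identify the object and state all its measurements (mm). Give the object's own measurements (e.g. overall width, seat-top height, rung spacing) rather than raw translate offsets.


A chair. The seat is a 476×450×23 mm slab with its top at z = 440 mm, on four 37×37 mm corner legs (flush with the seat edges, standing on z = 0). A flat backrest 33 mm thick, 363 mm tall, spans the full seat width and rises from the seat top along its +y edge, rear face flush with the rear of the seat.


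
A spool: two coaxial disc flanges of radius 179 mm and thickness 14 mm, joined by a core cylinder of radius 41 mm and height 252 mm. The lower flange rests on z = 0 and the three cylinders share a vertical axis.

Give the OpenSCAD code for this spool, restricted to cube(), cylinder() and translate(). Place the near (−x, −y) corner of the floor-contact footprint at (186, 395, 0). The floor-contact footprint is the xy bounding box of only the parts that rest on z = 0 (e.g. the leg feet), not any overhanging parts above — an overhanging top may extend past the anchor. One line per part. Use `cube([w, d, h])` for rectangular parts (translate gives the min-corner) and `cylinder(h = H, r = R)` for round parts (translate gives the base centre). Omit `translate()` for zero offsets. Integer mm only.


translate([365, 574, 0]) cylinder(h = 14, r = 179);
translate([365, 574, 14]) cylinder(h = 252, r = 41);
translate([365, 574, 266]) cylinder(h = 14, r = 179);


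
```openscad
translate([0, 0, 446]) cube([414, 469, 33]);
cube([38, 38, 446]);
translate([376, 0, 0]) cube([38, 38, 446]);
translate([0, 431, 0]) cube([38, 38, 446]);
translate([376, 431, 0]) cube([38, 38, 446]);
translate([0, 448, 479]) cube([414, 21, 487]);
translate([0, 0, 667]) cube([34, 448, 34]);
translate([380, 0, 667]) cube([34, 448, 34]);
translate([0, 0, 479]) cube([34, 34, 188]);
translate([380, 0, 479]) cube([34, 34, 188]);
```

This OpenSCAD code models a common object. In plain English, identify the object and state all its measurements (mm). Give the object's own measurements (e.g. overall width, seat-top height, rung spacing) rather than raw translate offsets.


A chair. The seat is a 414×469×33 mm slab with its top at z = 479 mm, on four 38×38 mm corner legs (flush with the seat edges, standing on z = 0). A flat backrest 21 mm thick, 487 mm tall, spans the full seat width and rises from the seat top along its +y edge, rear face flush with the rear of the seat. Two armrests of 34×34 mm section run along each side from the seat's front edge to the front of the backrest, top faces 222 mm above the seat top and outer faces flush with the seat's x-edges; a 34×34 mm post under the front of each armrest stands on the seat at the front corner.


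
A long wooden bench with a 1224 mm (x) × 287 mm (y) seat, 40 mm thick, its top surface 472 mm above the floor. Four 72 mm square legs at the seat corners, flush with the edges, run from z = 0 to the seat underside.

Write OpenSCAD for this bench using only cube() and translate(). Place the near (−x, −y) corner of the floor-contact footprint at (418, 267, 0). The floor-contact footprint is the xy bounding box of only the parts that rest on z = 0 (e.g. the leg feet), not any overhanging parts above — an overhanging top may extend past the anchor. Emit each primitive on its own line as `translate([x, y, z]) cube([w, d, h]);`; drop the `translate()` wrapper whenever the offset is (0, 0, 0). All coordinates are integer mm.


translate([418, 267, 432]) cube([1224, 287, 40]);
translate([418, 267, 0]) cube([72, 72, 432]);
translate([418, 482, 0]) cube([72, 72, 432]);
translate([1570, 267, 0]) cube([72, 72, 432]);
translate([1570, 482, 0]) cube([72, 72, 432]);


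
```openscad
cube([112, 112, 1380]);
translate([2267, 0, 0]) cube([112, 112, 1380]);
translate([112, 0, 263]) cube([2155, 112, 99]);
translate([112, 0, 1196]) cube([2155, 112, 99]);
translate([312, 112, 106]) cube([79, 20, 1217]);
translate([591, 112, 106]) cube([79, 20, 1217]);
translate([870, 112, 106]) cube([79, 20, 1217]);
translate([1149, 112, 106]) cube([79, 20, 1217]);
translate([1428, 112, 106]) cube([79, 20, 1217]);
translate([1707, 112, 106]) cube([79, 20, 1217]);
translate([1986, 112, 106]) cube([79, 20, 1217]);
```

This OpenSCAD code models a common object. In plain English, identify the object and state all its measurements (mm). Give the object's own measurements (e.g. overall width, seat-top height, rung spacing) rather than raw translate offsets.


A fence section. Two 112×112 mm posts, 1380 mm tall, stand on the floor with a clear span of 2155 mm between their inner faces. Two horizontal rails of 112×99 mm section span the gap between the posts with their undersides at z = 263 mm and z = 1196 mm, flush with the posts' −y face. 7 pickets, each 79 mm wide, 20 mm thick and 1217 mm tall, are fixed to the +y face of the rails with their bottoms at z = 106 mm, spaced across the span with a 200 mm gap after the −x post and between neighbouring pickets, with 202 mm left before the +x post.


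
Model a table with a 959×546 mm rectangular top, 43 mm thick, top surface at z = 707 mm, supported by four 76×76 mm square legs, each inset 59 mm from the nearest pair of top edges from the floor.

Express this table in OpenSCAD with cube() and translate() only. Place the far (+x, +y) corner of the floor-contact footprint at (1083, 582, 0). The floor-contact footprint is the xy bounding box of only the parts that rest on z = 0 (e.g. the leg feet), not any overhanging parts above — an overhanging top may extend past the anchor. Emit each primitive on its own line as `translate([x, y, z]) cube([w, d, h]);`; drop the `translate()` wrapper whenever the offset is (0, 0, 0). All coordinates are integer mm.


// leg_h = 707 - 43 = 664
translate([183, 95, 664]) cube([959, 546, 43]);
translate([242, 154, 0]) cube([76, 76, 664]);
translate([1007, 154, 0]) cube([76, 76, 664]);
translate([242, 506, 0]) cube([76, 76, 664]);
translate([1007, 506, 0]) cube([76, 76, 664]);


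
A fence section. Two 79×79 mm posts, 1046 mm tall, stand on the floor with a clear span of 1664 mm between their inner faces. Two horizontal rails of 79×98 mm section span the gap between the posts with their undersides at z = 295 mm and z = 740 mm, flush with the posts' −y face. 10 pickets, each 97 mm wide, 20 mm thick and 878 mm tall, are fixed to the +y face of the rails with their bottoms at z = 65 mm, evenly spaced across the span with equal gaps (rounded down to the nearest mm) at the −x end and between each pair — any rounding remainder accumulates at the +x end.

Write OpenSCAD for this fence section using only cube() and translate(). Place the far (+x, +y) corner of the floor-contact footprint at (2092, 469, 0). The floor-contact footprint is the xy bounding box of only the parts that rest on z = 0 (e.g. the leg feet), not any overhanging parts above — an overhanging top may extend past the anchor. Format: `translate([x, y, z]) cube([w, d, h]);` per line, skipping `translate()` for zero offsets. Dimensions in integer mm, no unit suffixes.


translate([270, 390, 0]) cube([79, 79, 1046]);
translate([2013, 390, 0]) cube([79, 79, 1046]);
translate([349, 390, 295]) cube([1664, 79, 98]);
translate([349, 390, 740]) cube([1664, 79, 98]);
translate([412, 469, 65]) cube([97, 20, 878]);
translate([572, 469, 65]) cube([97, 20, 878]);
translate([732, 469, 65]) cube([97, 20, 878]);
translate([892, 469, 65]) cube([97, 20, 878]);
translate([1052, 469, 65]) cube([97, 20, 878]);
translate([1212, 469, 65]) cube([97, 20, 878]);
translate([1372, 469, 65]) cube([97, 20, 878]);
translate([1532, 469, 65]) cube([97, 20, 878]);
translate([1692, 469, 65]) cube([97, 20, 878]);
translate([1852, 469, 65]) cube([97, 20, 878]);


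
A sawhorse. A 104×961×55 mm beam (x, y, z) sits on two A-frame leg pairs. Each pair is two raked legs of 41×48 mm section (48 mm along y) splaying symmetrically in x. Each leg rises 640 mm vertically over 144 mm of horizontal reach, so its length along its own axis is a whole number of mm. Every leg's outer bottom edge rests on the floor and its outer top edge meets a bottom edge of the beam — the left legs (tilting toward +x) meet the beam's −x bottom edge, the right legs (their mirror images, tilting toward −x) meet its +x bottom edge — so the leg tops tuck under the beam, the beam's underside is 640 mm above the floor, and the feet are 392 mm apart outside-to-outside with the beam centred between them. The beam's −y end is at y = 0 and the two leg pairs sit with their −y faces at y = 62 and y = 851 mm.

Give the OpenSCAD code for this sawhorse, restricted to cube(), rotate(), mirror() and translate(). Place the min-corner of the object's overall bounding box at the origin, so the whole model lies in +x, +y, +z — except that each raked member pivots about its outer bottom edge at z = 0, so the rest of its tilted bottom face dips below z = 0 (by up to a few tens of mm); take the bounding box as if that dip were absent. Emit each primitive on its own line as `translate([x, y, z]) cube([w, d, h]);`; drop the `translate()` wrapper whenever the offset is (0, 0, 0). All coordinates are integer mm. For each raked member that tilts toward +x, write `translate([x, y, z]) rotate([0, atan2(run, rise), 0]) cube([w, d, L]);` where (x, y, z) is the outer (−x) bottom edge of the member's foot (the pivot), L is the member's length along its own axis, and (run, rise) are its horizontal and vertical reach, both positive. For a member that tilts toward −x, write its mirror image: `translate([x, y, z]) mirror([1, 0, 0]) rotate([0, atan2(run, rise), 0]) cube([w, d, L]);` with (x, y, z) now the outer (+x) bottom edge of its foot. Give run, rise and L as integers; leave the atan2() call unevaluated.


translate([144, 0, 640]) cube([104, 961, 55]);
translate([0, 62, 0]) rotate([0, atan2(144, 640), 0]) cube([41, 48, 656]);
translate([392, 62, 0]) mirror([1, 0, 0]) rotate([0, atan2(144, 640), 0]) cube([41, 48, 656]);
translate([0, 851, 0]) rotate([0, atan2(144, 640), 0]) cube([41, 48, 656]);
translate([392, 851, 0]) mirror([1, 0, 0]) rotate([0, atan2(144, 640), 0]) cube([41, 48, 656]);


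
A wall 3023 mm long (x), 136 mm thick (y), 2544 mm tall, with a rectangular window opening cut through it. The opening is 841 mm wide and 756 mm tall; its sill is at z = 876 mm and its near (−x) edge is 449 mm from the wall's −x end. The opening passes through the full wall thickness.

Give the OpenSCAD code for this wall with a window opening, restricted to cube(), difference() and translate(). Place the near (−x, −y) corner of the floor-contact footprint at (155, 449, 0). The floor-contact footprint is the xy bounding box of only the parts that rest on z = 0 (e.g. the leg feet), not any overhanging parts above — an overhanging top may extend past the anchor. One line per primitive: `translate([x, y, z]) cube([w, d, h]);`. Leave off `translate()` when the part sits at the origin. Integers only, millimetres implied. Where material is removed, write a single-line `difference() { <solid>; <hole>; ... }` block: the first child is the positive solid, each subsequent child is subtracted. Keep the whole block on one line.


difference() { translate([155, 449, 0]) cube([3023, 136, 2544]); translate([604, 449, 876]) cube([841, 136, 756]); }


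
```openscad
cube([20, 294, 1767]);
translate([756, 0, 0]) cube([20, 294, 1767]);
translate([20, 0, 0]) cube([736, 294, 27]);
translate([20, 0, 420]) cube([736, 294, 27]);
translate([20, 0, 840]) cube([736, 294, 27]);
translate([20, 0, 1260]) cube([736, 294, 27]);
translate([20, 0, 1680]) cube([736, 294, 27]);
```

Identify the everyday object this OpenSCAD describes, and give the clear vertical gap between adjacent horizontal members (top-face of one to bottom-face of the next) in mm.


A bookshelf. The clear shelf gap is 393 mm.

Two tall side panels with 5 horizontal boards between them — a bookshelf. The first two shelf undersides are at z = 0 and z = 420; with shelf thickness 27, the clear gap is 420 − 0 − 27 = 393 mm.


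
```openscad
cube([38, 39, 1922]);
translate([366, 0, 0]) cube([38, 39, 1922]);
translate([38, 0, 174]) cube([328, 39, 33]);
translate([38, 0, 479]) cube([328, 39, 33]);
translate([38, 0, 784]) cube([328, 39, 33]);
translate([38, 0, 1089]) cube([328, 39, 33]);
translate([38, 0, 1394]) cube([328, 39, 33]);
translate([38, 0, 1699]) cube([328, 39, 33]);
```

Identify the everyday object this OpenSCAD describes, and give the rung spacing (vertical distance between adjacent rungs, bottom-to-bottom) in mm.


A ladder. The rung spacing is 305 mm.

Two tall 38×39 posts with 6 short bars between them — a ladder. Adjacent rungs sit at z = 174 and z = 479, so the spacing is 479 − 174 = 305 mm.


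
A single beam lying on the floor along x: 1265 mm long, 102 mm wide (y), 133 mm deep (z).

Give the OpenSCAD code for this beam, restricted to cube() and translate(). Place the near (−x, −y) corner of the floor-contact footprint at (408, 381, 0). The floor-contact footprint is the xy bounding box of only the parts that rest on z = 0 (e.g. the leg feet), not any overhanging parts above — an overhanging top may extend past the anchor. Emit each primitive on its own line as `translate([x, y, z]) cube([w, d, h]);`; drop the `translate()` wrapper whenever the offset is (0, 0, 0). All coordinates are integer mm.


translate([408, 381, 0]) cube([1265, 102, 133]);


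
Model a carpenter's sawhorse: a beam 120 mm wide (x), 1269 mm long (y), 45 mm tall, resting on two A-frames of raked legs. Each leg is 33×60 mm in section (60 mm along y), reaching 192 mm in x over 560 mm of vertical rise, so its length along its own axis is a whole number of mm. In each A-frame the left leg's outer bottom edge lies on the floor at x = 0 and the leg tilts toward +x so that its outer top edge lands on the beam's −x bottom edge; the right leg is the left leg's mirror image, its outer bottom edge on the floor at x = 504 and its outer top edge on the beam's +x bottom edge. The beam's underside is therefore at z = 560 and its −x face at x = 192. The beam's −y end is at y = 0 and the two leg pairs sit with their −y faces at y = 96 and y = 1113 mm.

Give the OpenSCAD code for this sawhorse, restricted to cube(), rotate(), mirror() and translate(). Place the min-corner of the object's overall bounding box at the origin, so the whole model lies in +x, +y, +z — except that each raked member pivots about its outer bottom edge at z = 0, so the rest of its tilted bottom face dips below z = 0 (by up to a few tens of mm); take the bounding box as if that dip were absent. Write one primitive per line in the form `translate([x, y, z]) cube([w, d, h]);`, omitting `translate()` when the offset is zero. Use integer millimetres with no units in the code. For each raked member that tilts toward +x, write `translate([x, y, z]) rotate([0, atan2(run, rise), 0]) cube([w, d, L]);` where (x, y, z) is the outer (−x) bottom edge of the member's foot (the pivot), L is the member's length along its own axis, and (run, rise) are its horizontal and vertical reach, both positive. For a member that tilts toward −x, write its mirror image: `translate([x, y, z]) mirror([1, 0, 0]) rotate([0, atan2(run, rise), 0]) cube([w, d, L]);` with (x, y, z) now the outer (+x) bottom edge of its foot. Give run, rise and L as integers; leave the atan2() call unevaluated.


// leg length = √(192² + 560²) = 592
// right-leg outer foot x = 2·192 + 120 = 504
// beam min-corner = (192, 0, 560)
translate([192, 0, 560]) cube([120, 1269, 45]);
translate([0, 96, 0]) rotate([0, atan2(192, 560), 0]) cube([33, 60, 592]);
translate([504, 96, 0]) mirror([1, 0, 0]) rotate([0, atan2(192, 560), 0]) cube([33, 60, 592]);
translate([0, 1113, 0]) rotate([0, atan2(192, 560), 0]) cube([33, 60, 592]);
translate([504, 1113, 0]) mirror([1, 0, 0]) rotate([0, atan2(192, 560), 0]) cube([33, 60, 592]);
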